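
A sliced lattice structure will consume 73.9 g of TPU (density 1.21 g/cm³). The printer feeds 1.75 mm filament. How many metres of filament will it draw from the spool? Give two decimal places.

Volume = 73.9 g / 1.21 g·cm⁻³ = 61.0744 cm³ = 61074.4 mm³.
Filament cross-section = π × (1.75/2)² = 2.4053 mm².
Length = 61074.4 / 2.4053 = 25391.59 mm = 25.39 m.

25.39 m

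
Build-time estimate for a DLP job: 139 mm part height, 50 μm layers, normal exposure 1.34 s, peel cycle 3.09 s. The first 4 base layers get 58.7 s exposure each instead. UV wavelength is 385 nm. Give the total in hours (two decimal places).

3.48 hours

Layer count = ceil(139 / 0.05) = 2780.
Bottom layers: 4 × (58.7 + 3.09) → 247.16 s.
Regular layers = 2776 × (1.34 + 3.09) = 12297.68 s.
Total = 247.16 + 12297.68 = 12544.84 s = 3.48 hours.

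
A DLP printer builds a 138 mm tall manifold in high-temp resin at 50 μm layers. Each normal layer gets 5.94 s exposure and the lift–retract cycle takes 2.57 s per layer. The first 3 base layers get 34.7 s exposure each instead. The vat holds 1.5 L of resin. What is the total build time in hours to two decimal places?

Number of layers: 138 / 0.05 → 2760 (rounded up).
Bottom layers = 3 × (34.7 + 2.57) = 111.81 s.
Regular layers = 2757 × (5.94 + 2.57), so 23462.07 s.
Total = 111.81 + 23462.07 = 23573.88 s = 6.55 hours.

6.55 hours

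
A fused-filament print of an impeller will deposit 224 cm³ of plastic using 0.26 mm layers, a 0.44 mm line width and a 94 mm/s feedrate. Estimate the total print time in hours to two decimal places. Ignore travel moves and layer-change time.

5.79 hours

Line area: 0.26 × 0.44 → 0.1144 mm².
Toolpath length = 224 cm³ / 0.1144 mm² = 224000 / 0.1144 = 1958042 mm.
Time extruding = 1958042 / 94, so 20830.2 s.
That's 20830.2 s → 5.79 hours.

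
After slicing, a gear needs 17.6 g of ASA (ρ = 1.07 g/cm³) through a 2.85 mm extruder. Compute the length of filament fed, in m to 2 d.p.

Volume = 17.6 g / 1.07 g·cm⁻³ = 16.4486 cm³ = 16448.6 mm³.
Cross-section of 2.85 mm filament: π·(2.85/2)² = 6.3794 mm².
Length = 16448.6 / 6.3794 = 2578.39 mm = 2.58 m.

2.58 m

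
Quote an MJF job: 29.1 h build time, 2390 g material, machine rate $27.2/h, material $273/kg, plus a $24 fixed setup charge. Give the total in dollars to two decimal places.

Machine cost = 27.2 × 29.1, so $791.52.
Material cost = 273 × 2390/1000 = $652.47.
Adding setup: 791.52 + 652.47 + 24 → $1467.99.

$1467.99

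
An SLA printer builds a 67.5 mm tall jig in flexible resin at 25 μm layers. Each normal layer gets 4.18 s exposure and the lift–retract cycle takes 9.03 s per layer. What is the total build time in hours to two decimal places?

Layers = ⌈67.5/0.025⌉ = 2700.
Cycle time = 4.18 + 9.03 = 13.21 s.
Total = 2700 × 13.21 = 35667 s = 9.91 hours.

9.91 hours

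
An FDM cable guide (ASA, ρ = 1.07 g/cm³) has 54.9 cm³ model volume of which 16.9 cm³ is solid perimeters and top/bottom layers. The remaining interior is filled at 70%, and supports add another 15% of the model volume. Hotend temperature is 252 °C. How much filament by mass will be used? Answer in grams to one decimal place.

55.4 g

Interior volume = 54.9 − 16.9, so 38 cm³.
Deposited infill = 0.70 × 38, so 26.6 cm³.
Support = 0.15 × 54.9 = 8.235 cm³.
Total extruded: 16.9 + 26.6 + 8.235 → 51.735 cm³.
Mass = 51.735 × 1.07, so 55.35645 g.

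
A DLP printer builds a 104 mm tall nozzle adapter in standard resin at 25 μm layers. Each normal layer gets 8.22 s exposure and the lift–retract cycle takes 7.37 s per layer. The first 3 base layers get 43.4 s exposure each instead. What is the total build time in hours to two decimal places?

Layer count = ceil(104 / 0.025) = 4160.
Base layers = 3 × (43.4 + 7.37) = 152.31 s.
Regular layers: 4157 × (8.22 + 7.37) → 64807.63 s.
Total = 152.31 + 64807.63 = 64959.94 s = 18.04 hours.

18.04 hours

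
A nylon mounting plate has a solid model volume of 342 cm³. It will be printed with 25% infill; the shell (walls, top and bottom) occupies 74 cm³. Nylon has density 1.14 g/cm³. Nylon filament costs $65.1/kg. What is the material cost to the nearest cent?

Volume inside the shell = 342 − 74, so 268 cm³.
Infill deposited: 0.25 × 268 → 67 cm³.
Total printed volume = 74 + 67 = 141 cm³.
Mass = 141 × 1.14 = 160.74 g.
At $65.1/kg: 160.74/1000 × 65.1 = $10.46.

$10.46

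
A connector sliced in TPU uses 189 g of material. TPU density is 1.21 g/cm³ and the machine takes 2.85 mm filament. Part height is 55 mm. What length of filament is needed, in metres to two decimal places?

Extruded volume: 189/1.21 = 156.1983 cm³ (156198.3 mm³).
Filament cross-section = π × (2.85/2)² = 6.3794 mm².
Length = 156198.3 / 6.3794 = 24484.79 mm = 24.48 m.

24.48 m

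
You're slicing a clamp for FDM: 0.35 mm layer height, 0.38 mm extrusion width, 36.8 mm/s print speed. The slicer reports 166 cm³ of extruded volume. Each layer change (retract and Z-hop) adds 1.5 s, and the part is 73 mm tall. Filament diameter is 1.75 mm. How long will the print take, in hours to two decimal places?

9.51 hours

Bead cross-section = 0.35 × 0.38 = 0.133 mm².
Path length: 166000 mm³ / 0.133 mm² → 1248120.3 mm.
Extrusion time = 1248120.3 / 36.8, so 33916.3 s.
Number of layers: 73 / 0.35 → 209 (rounded up).
Z-hop total = 209 × 1.5, so 313.5 s.
Total = 33916.3 + 313.5 = 34229.8 s = 9.51 hours.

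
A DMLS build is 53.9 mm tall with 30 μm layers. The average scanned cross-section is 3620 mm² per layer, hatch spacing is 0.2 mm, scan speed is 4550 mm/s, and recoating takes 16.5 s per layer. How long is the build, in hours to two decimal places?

10.22 hours

Layer count = ceil(53.9 / 0.03) = 1797.
Scan path per layer = 3620 / 0.2, so 18100 mm.
Per-layer scan time = 18100 / 4550 = 3.978 s.
Layer cycle = 3.978 + 16.5 = 20.478 s.
Total: 1797 × 20.478 s = 36798.966 s → 10.22 hours.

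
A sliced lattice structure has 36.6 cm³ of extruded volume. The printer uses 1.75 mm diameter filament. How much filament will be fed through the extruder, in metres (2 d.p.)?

Filament cross-section = π × (1.75/2)² = 2.4053 mm².
Length = 36.6 cm³ / 2.4053 mm² = 36600 / 2.4053 = 15216.4 mm = 15.22 m.

15.22 m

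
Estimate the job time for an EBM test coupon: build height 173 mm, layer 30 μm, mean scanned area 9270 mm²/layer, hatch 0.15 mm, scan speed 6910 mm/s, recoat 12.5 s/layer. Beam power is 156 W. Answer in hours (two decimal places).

Layers = ⌈173/0.03⌉ = 5767.
Per-layer scan distance = 9270 / 0.15 = 61800 mm.
Per-layer scan time = 61800 / 6910 = 8.9436 s.
Per-layer time = 8.9436 + 12.5, so 21.4436 s.
Total: 5767 × 21.4436 s = 123665.2412 s → 34.35 hours.

34.35 hours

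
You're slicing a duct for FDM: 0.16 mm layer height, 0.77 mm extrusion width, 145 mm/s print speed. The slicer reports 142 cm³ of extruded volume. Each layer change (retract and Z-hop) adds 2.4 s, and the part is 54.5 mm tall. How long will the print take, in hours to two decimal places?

Extrusion cross-section = 0.16 × 0.77, so 0.1232 mm².
Toolpath length = 142 cm³ / 0.1232 mm² = 142000 / 0.1232 = 1152597.4 mm.
Extrusion time: 1152597.4 / 145 → 7948.9 s.
Number of layers: 54.5 / 0.16 → 341 (rounded up).
Layer-change overhead: 341 × 2.4 → 818.4 s.
Altogether 7948.9 + 818.4 = 8767.3 s, i.e. 2.44 hours.

2.44 hours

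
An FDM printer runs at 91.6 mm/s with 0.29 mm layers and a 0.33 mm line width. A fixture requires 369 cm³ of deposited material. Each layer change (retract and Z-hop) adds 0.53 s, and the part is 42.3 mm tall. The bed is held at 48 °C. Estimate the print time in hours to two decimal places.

Bead cross-section = 0.29 × 0.33 = 0.0957 mm².
Toolpath length = 369 cm³ / 0.0957 mm² = 369000 / 0.0957 = 3855799.4 mm.
Print-move time: 3855799.4 / 91.6 → 42093.9 s.
Layers = ⌈42.3/0.29⌉ = 146.
Non-print overhead = 146 × 0.53 = 77.38 s.
Total = 42093.9 + 77.38 = 42171.28 s = 11.71 hours.

11.71 hours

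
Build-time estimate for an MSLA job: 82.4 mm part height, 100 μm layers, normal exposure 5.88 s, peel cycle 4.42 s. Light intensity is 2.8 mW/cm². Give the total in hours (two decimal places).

2.36 hours

Layers = ⌈82.4/0.1⌉ = 824.
Per-layer time = 5.88 + 4.42 = 10.3 s.
Build time: 824 × 10.3 s = 8487.2 s, i.e. 2.36 hours.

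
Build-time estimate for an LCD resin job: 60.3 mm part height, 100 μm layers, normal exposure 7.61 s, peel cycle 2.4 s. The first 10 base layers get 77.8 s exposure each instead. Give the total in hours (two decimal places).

Layer count = ceil(60.3 / 0.1) = 603.
Bottom layers: 10 × (77.8 + 2.4) → 802 s.
Normal layers = 593 × (7.61 + 2.4), so 5935.93 s.
Total = 802 + 5935.93 = 6737.93 s = 1.87 hours.

1.87 hours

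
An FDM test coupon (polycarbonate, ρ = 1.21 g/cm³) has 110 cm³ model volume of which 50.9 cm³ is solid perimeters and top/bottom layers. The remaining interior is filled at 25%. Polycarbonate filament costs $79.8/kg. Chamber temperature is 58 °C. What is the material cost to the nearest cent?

$6.34

Volume inside the shell = 110 − 50.9 = 59.1 cm³.
Infill volume = 0.25 × 59.1, so 14.775 cm³.
Total printed volume = 50.9 + 14.775, so 65.675 cm³.
Mass = 65.675 × 1.21, so 79.46675 g.
Cost = 79.46675 g / 1000 × $79.8/kg = $6.34.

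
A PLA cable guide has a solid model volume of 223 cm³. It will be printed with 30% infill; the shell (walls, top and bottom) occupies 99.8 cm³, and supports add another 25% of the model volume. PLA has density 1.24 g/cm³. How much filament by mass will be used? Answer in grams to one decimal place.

238.7 g

Interior volume: 223 − 99.8 → 123.2 cm³.
Deposited infill = 0.30 × 123.2 = 36.96 cm³.
Support = 0.25 × 223, so 55.75 cm³.
Total extruded: 99.8 + 36.96 + 55.75 → 192.51 cm³.
Mass: 192.51 × 1.24 → 238.7124 g.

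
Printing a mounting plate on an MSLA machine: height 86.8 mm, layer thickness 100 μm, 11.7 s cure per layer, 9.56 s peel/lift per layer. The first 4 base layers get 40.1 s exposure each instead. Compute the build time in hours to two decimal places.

Layers = ⌈86.8/0.1⌉ = 868.
Base layers: 4 × (40.1 + 9.56) → 198.64 s.
Regular layers = 864 × (11.7 + 9.56), so 18368.64 s.
Sum: 198.64 + 18368.64 = 18567.28 s → 5.16 hours.

5.16 hours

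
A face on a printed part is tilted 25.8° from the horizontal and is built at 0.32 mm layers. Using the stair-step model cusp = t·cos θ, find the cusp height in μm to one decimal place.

Cusp = layer height × cos(25.8°) = 0.32 × 0.9003 = 0.288096 mm = 288.1 μm.

288.1 μm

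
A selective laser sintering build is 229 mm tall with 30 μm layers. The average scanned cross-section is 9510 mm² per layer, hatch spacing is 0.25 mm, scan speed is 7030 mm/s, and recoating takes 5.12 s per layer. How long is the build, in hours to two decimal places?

Number of layers: 229 / 0.03 → 7634 (rounded up).
Hatch length per layer: 9510 / 0.25 → 38040 mm.
Laser time per layer: 38040 / 7030 → 5.4111 s.
Time per layer = 5.4111 + 5.12, so 10.5311 s.
Total: 7634 × 10.5311 s = 80394.4174 s → 22.33 hours.

22.33 hours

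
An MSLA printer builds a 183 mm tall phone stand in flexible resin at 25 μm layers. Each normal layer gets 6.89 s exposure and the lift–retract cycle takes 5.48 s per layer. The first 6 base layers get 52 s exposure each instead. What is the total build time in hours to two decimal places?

Number of layers: 183 / 0.025 → 7320 (rounded up).
Burn-in layers: 6 × (52 + 5.48) → 344.88 s.
Remaining layers = 7314 × (6.89 + 5.48) = 90474.18 s.
Sum: 344.88 + 90474.18 = 90819.06 s → 25.23 hours.

25.23 hours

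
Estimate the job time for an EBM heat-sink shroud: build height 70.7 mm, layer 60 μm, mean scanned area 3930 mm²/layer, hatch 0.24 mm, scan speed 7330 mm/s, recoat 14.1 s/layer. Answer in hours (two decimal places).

Layers = ⌈70.7/0.06⌉ = 1179.
Scan path per layer = 3930 / 0.24, so 16375 mm.
Scan time per layer = 16375 / 7330 = 2.234 s.
Per-layer time = 2.234 + 14.1, so 16.334 s.
1179 layers × 16.334 s/layer = 19257.786 s, i.e. 5.35 hours.

5.35 hours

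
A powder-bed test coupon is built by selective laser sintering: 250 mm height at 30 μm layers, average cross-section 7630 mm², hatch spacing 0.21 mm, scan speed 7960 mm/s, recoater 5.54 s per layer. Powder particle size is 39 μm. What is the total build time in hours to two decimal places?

Number of layers: 250 / 0.03 → 8334 (rounded up).
Hatch length per layer: 7630 / 0.21 → 36333.3 mm.
Per-layer scan time = 36333.3 / 7960 = 4.5645 s.
Time per layer: 4.5645 + 5.54 → 10.1045 s.
8334 layers × 10.1045 s/layer = 84210.903 s, i.e. 23.39 hours.

23.39 hours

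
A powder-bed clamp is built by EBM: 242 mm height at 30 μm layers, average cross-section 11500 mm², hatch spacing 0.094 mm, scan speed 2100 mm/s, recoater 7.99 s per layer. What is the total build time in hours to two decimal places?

Number of layers: 242 / 0.03 → 8067 (rounded up).
Per-layer scan distance = 11500 / 0.094 = 122340.4 mm.
Per-layer scan time = 122340.4 / 2100, so 58.2573 s.
Layer cycle: 58.2573 + 7.99 → 66.2473 s.
Build time = 8067 × 66.2473 = 534416.9691 s = 148.45 hours.

148.45 hours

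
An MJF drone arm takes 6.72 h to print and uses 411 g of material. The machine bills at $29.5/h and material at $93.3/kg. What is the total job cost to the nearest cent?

$236.59

Time charge: 29.5 × 6.72 → $198.24.
Feedstock cost = 93.3 × 411/1000 = $38.3463.
Total = 198.24 + 38.3463 = 236.5863 ≈ $236.59.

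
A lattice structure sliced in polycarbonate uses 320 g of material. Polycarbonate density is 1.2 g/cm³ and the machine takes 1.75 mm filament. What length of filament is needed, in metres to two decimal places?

110.87 m

Volume = 320 g / 1.2 g·cm⁻³ = 266.6667 cm³ = 266666.7 mm³.
Filament cross-section = π × (1.75/2)² = 2.4053 mm².
L = V/A = 266666.7/2.4053 = 110866.3 mm → 110.87 m.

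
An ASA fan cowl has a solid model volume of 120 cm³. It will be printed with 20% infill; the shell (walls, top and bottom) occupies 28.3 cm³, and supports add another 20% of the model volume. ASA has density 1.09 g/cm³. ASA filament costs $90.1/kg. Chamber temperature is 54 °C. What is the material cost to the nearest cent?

Infill region: 120 − 28.3 → 91.7 cm³.
Deposited infill = 0.20 × 91.7, so 18.34 cm³.
Support = 0.20 × 120, so 24 cm³.
Deposited volume = 28.3 + 18.34 + 24 = 70.64 cm³.
Mass = 70.64 × 1.09 = 76.9976 g.
Cost = 76.9976 g / 1000 × $90.1/kg = $6.94.

$6.94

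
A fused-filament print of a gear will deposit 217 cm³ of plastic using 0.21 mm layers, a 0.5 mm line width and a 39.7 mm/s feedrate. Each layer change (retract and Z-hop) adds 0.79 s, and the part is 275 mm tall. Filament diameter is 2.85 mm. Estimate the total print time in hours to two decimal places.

Extrusion cross-section = 0.21 × 0.5 = 0.105 mm².
Toolpath length = 217 cm³ / 0.105 mm² = 217000 / 0.105 = 2066666.7 mm.
Time extruding = 2066666.7 / 39.7 = 52057.1 s.
Number of layers: 275 / 0.21 → 1310 (rounded up).
Layer-change overhead = 1310 × 0.79, so 1034.9 s.
Altogether 52057.1 + 1034.9 = 53092 s, i.e. 14.75 hours.

14.75 hours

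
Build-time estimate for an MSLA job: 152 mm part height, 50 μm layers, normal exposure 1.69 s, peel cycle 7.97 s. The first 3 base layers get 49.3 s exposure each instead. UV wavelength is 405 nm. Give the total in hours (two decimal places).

Layers = ⌈152/0.05⌉ = 3040.
Bottom layers: 3 × (49.3 + 7.97) → 171.81 s.
Normal layers: 3037 × (1.69 + 7.97) → 29337.42 s.
Total = 171.81 + 29337.42 = 29509.23 s = 8.20 hours.

8.20 hours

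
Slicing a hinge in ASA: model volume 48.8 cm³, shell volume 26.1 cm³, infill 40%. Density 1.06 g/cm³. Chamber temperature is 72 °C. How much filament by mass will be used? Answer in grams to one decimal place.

37.3 g

Infill region: 48.8 − 26.1 → 22.7 cm³.
Infill deposited = 0.40 × 22.7, so 9.08 cm³.
Total printed volume: 26.1 + 9.08 → 35.18 cm³.
Mass = 35.18 × 1.06 = 37.2908 g.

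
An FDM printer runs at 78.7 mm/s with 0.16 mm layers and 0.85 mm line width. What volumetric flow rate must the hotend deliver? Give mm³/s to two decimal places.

10.70

Bead cross-section = 0.16 × 0.85, so 0.136 mm².
Volumetric flow = 78.7 × 0.136 = 10.70 mm³/s.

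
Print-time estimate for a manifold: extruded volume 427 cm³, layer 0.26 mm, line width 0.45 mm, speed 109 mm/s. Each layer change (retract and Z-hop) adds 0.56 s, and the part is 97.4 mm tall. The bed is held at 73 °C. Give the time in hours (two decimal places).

9.36 hours

Bead cross-section = 0.26 × 0.45 = 0.117 mm².
Total extruded path = 427000/0.117 = 3649572.6 mm.
Time extruding = 3649572.6 / 109 = 33482.3 s.
Layer count = ceil(97.4 / 0.26) = 375.
Layer-change overhead: 375 × 0.56 → 210 s.
Altogether 33482.3 + 210 = 33692.3 s, i.e. 9.36 hours.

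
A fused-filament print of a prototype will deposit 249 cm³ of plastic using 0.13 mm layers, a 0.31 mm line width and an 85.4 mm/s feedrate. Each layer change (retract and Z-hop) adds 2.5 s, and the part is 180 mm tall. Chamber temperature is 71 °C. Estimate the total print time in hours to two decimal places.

21.06 hours

Line area = 0.13 × 0.31, so 0.0403 mm².
Total extruded path = 249000/0.0403 = 6178660 mm.
Time extruding = 6178660 / 85.4 = 72349.6 s.
Layers = ⌈180/0.13⌉ = 1385.
Z-hop total = 1385 × 2.5 = 3462.5 s.
Altogether 72349.6 + 3462.5 = 75812.1 s, i.e. 21.06 hours.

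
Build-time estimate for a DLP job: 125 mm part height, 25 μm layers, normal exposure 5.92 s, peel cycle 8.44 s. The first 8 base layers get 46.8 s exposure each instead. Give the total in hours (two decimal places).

Layer count = ceil(125 / 0.025) = 5000.
Base layers: 8 × (46.8 + 8.44) → 441.92 s.
Normal layers: 4992 × (5.92 + 8.44) → 71685.12 s.
Sum: 441.92 + 71685.12 = 72127.04 s → 20.04 hours.

20.04 hours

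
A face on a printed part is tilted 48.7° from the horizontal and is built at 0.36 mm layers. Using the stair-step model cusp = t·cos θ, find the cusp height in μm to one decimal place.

237.6 μm

Cusp = layer height × cos(48.7°) = 0.36 × 0.6600 = 0.2376 mm = 237.6 μm.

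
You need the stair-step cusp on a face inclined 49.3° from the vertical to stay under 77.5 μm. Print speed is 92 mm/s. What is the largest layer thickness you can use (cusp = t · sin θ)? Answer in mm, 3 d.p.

Layer height = cusp / sin(49.3°) = 0.0775 / 0.7581 = 0.102 mm.

0.102 mm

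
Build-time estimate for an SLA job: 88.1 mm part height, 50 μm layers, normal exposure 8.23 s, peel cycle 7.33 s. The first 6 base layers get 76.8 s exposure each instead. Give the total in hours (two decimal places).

Layers = ⌈88.1/0.05⌉ = 1762.
Base layers: 6 × (76.8 + 7.33) → 504.78 s.
Remaining layers = 1756 × (8.23 + 7.33) = 27323.36 s.
Sum: 504.78 + 27323.36 = 27828.14 s → 7.73 hours.

7.73 hours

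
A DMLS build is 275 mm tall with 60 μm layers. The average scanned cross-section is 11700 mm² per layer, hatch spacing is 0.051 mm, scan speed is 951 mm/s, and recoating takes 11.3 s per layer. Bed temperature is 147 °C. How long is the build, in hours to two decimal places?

321.56 hours

Layers = ⌈275/0.06⌉ = 4584.
Per-layer scan distance = 11700 / 0.051 = 229411.8 mm.
Per-layer scan time = 229411.8 / 951, so 241.2322 s.
Time per layer = 241.2322 + 11.3 = 252.5322 s.
Total: 4584 × 252.5322 s = 1157607.6048 s → 321.56 hours.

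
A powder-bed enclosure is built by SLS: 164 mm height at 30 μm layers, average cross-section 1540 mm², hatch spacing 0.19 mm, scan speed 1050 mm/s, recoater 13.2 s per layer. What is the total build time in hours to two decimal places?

Layers = ⌈164/0.03⌉ = 5467.
Scan path per layer = 1540 / 0.19 = 8105.3 mm.
Per-layer scan time = 8105.3 / 1050 = 7.7193 s.
Per-layer time = 7.7193 + 13.2, so 20.9193 s.
5467 layers × 20.9193 s/layer = 114365.8131 s, i.e. 31.77 hours.

31.77 hours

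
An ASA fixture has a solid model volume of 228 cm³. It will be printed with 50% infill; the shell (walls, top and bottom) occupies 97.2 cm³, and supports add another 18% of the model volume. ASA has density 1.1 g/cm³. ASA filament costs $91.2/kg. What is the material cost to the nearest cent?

$20.43

Infill region = 228 − 97.2 = 130.8 cm³.
Infill volume = 0.50 × 130.8 = 65.4 cm³.
Support = 0.18 × 228, so 41.04 cm³.
Total printed volume: 97.2 + 65.4 + 41.04 → 203.64 cm³.
Mass = 203.64 × 1.1, so 224.004 g.
At $91.2/kg: 224.004/1000 × 91.2 = $20.43.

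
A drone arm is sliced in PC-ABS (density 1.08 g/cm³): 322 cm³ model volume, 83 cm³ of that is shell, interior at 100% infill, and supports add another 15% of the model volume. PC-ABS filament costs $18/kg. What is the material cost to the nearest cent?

Interior volume = 322 − 83, so 239 cm³.
Infill volume: 1.00 × 239 → 239 cm³.
Support = 0.15 × 322 = 48.3 cm³.
Deposited volume = 83 + 239 + 48.3, so 370.3 cm³.
Mass = 370.3 × 1.08, so 399.924 g.
Cost = 399.924 g / 1000 × $18/kg = $7.20.

$7.20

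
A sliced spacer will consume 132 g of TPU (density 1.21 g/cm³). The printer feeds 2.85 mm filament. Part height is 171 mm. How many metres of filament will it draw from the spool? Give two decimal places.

Volume = 132 g / 1.21 g·cm⁻³ = 109.0909 cm³ = 109090.9 mm³.
Cross-section of 2.85 mm filament: π·(2.85/2)² = 6.3794 mm².
L = V/A = 109090.9/6.3794 = 17100.5 mm → 17.10 m.

17.10 m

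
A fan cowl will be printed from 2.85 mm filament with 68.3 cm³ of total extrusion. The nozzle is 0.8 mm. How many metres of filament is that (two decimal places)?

A = π r² = π × 1.425² = 6.3794 mm².
Length = 68.3 cm³ / 6.3794 mm² = 68300 / 6.3794 = 10706.34 mm = 10.71 m.

10.71 m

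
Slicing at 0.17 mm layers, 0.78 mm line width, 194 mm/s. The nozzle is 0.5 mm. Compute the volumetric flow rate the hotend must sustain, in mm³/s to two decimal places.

25.72

A: 0.17 × 0.78 → 0.1326 mm².
Volumetric flow = 194 × 0.1326 = 25.72 mm³/s.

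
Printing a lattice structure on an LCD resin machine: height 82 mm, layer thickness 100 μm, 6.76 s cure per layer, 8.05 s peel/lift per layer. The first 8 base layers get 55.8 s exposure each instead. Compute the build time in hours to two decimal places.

Layer count = ceil(82 / 0.1) = 820.
Base layers = 8 × (55.8 + 8.05), so 510.8 s.
Regular layers: 812 × (6.76 + 8.05) → 12025.72 s.
Total = 510.8 + 12025.72 = 12536.52 s = 3.48 hours.

3.48 hours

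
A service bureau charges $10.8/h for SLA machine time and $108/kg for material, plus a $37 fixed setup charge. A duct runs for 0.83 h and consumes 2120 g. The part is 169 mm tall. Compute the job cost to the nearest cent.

$274.92

Time charge: 10.8 × 0.83 → $8.964.
Material cost = 108 × 2120/1000, so $228.96.
Adding setup: 8.964 + 228.96 + 37 → 274.924 ≈ $274.92.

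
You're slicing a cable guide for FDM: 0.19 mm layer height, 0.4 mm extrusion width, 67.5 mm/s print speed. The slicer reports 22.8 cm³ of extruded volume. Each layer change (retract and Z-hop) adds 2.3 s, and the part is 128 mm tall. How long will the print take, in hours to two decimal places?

1.67 hours

Line area = 0.19 × 0.4 = 0.076 mm².
Path length: 22800 mm³ / 0.076 mm² → 300000 mm.
Print-move time: 300000 / 67.5 → 4444.4 s.
Layer count = ceil(128 / 0.19) = 674.
Z-hop total = 674 × 2.3 = 1550.2 s.
Total = 4444.4 + 1550.2 = 5994.6 s = 1.67 hours.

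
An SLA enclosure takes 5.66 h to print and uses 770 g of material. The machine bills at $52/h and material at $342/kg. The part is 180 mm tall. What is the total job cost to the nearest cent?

Time charge: 52 × 5.66 → $294.32.
Material cost = 342 × 770/1000 = $263.34.
Total = 294.32 + 263.34 = $557.66.

$557.66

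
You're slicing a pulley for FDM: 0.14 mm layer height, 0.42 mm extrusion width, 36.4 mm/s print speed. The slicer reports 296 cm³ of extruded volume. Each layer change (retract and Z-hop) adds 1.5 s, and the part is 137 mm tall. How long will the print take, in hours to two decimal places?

38.82 hours

Extrusion cross-section = 0.14 × 0.42, so 0.0588 mm².
Total extruded path = 296000/0.0588 = 5034013.6 mm.
Print-move time: 5034013.6 / 36.4 → 138297.1 s.
Layers = ⌈137/0.14⌉ = 979.
Z-hop total = 979 × 1.5, so 1468.5 s.
Altogether 138297.1 + 1468.5 = 139765.6 s, i.e. 38.82 hours.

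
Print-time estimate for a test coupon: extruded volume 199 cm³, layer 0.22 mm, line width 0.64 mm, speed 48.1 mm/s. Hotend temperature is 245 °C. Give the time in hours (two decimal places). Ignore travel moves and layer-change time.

8.16 hours

Extrusion cross-section = 0.22 × 0.64, so 0.1408 mm².
Path length: 199000 mm³ / 0.1408 mm² → 1413352.3 mm.
Extrusion time: 1413352.3 / 48.1 → 29383.6 s.
That's 29383.6 s → 8.16 hours.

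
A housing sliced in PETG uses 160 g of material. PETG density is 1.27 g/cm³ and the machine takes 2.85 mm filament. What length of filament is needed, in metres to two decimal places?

19.75 m

Extruded volume: 160/1.27 = 125.9843 cm³ (125984.3 mm³).
A = π r² = π × 1.425² = 6.3794 mm².
Length = 125984.3 / 6.3794 = 19748.61 mm = 19.75 m.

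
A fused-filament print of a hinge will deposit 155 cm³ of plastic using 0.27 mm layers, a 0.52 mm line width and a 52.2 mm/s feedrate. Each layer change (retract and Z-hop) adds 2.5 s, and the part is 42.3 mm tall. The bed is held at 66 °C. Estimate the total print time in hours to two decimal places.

Line area: 0.27 × 0.52 → 0.1404 mm².
Path length: 155000 mm³ / 0.1404 mm² → 1103988.6 mm.
Print-move time = 1103988.6 / 52.2 = 21149.2 s.
Layers = ⌈42.3/0.27⌉ = 157.
Layer-change overhead = 157 × 2.5 = 392.5 s.
Altogether 21149.2 + 392.5 = 21541.7 s, i.e. 5.98 hours.

5.98 hours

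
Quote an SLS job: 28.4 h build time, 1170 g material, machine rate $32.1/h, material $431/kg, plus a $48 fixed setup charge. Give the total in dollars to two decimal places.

Time charge: 32.1 × 28.4 → $911.64.
Material charge: 431 × 1170/1000 → $504.27.
Adding setup: 911.64 + 504.27 + 48 → $1463.91.

$1463.91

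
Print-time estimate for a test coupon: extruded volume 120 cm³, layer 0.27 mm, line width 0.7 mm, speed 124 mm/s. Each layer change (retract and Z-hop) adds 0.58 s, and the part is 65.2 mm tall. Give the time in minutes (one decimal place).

87.7 minutes

Line area: 0.27 × 0.7 → 0.189 mm².
Total extruded path = 120000/0.189 = 634920.6 mm.
Print-move time = 634920.6 / 124, so 5120.3 s.
Layers = ⌈65.2/0.27⌉ = 242.
Non-print overhead = 242 × 0.58, so 140.36 s.
Altogether 5120.3 + 140.36 = 5260.66 s, i.e. 87.7 minutes.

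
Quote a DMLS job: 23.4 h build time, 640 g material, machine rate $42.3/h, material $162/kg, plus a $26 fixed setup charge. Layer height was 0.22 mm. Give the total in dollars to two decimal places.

Machine cost = 42.3 × 23.4, so $989.82.
Material charge = 162 × 640/1000, so $103.68.
Total = 989.82 + 103.68 + 26 = $1119.50.

$1119.50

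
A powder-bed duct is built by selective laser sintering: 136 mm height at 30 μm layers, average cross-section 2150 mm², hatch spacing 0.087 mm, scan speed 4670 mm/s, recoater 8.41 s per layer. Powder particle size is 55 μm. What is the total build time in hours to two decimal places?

17.26 hours

Layers = ⌈136/0.03⌉ = 4534.
Hatch length per layer: 2150 / 0.087 → 24712.6 mm.
Scan time per layer = 24712.6 / 4670 = 5.2918 s.
Time per layer = 5.2918 + 8.41, so 13.7018 s.
Total: 4534 × 13.7018 s = 62123.9612 s → 17.26 hours.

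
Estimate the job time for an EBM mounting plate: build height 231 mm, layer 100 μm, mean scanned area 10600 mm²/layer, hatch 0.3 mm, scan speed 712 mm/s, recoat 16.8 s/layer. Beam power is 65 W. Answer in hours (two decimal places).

42.62 hours

Layers = ⌈231/0.1⌉ = 2310.
Hatch length per layer: 10600 / 0.3 → 35333.3 mm.
Per-layer scan time: 35333.3 / 712 → 49.6254 s.
Per-layer time = 49.6254 + 16.8 = 66.4254 s.
Total: 2310 × 66.4254 s = 153442.674 s → 42.62 hours.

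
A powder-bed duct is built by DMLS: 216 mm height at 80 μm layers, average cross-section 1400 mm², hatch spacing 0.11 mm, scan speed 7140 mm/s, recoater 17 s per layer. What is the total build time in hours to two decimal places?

Layer count = ceil(216 / 0.08) = 2700.
Per-layer scan distance = 1400 / 0.11 = 12727.3 mm.
Per-layer scan time = 12727.3 / 7140 = 1.7825 s.
Layer cycle = 1.7825 + 17, so 18.7825 s.
Build time = 2700 × 18.7825 = 50712.75 s = 14.09 hours.

14.09 hours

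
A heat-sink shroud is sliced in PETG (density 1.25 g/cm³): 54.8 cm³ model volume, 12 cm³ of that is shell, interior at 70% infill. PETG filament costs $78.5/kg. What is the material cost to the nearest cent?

Interior volume = 54.8 − 12 = 42.8 cm³.
Infill volume = 0.70 × 42.8, so 29.96 cm³.
Deposited volume = 12 + 29.96 = 41.96 cm³.
Mass = 41.96 × 1.25 = 52.45 g.
At $78.5/kg: 52.45/1000 × 78.5 = $4.12.

$4.12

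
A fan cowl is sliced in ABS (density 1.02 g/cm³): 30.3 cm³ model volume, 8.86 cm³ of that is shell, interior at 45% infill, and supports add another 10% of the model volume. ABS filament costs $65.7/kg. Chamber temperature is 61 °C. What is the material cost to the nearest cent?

$1.44

Volume inside the shell = 30.3 − 8.86 = 21.44 cm³.
Infill volume: 0.45 × 21.44 → 9.648 cm³.
Support: 0.10 × 30.3 → 3.03 cm³.
Total printed volume: 8.86 + 9.648 + 3.03 → 21.538 cm³.
Mass = 21.538 × 1.02, so 21.96876 g.
At $65.7/kg: 21.96876/1000 × 65.7 = $1.44.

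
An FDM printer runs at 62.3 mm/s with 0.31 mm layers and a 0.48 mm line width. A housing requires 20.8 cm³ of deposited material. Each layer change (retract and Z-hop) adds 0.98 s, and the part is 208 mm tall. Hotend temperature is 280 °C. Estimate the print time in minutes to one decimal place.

48.4 minutes

Line area: 0.31 × 0.48 → 0.1488 mm².
Path length: 20800 mm³ / 0.1488 mm² → 139784.9 mm.
Time extruding = 139784.9 / 62.3 = 2243.7 s.
Layers = ⌈208/0.31⌉ = 671.
Non-print overhead = 671 × 0.98, so 657.58 s.
Altogether 2243.7 + 657.58 = 2901.28 s, i.e. 48.4 minutes.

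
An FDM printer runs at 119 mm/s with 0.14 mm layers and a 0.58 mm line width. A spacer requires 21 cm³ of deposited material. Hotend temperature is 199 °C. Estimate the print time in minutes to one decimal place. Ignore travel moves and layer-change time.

Bead cross-section: 0.14 × 0.58 → 0.0812 mm².
Path length: 21000 mm³ / 0.0812 mm² → 258620.7 mm.
Extrusion time: 258620.7 / 119 → 2173.3 s.
2173.3 s = 36.2 minutes.

36.2 minutes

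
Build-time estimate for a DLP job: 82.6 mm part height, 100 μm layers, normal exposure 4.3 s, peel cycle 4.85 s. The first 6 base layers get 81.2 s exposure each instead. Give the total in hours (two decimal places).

2.23 hours

Number of layers: 82.6 / 0.1 → 826 (rounded up).
Base layers = 6 × (81.2 + 4.85) = 516.3 s.
Regular layers = 820 × (4.3 + 4.85) = 7503 s.
Total = 516.3 + 7503 = 8019.3 s = 2.23 hours.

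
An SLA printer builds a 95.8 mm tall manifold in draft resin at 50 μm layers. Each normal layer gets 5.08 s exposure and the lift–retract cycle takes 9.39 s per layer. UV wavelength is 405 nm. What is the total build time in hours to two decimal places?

Layers = ⌈95.8/0.05⌉ = 1916.
Cycle time = 5.08 + 9.39 = 14.47 s.
Build time: 1916 × 14.47 s = 27724.52 s, i.e. 7.70 hours.

7.70 hours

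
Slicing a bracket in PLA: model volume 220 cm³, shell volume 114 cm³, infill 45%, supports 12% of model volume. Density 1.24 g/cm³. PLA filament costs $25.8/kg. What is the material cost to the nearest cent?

$6.02

Interior volume = 220 − 114 = 106 cm³.
Infill deposited = 0.45 × 106 = 47.7 cm³.
Support: 0.12 × 220 → 26.4 cm³.
Total printed volume = 114 + 47.7 + 26.4, so 188.1 cm³.
Mass: 188.1 × 1.24 → 233.244 g.
Cost = 233.244 g / 1000 × $25.8/kg = $6.02.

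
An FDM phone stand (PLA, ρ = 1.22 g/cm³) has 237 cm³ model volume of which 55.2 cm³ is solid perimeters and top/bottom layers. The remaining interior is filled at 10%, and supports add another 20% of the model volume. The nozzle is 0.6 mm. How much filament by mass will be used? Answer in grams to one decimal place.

Volume inside the shell: 237 − 55.2 → 181.8 cm³.
Infill volume = 0.10 × 181.8 = 18.18 cm³.
Support: 0.20 × 237 → 47.4 cm³.
Total printed volume = 55.2 + 18.18 + 47.4, so 120.78 cm³.
Mass = 120.78 × 1.22 = 147.3516 g.

147.4 g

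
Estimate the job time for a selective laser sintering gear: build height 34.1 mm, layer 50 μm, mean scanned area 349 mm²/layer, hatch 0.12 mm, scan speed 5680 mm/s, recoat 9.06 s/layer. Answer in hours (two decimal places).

Layer count = ceil(34.1 / 0.05) = 682.
Scan path per layer = 349 / 0.12, so 2908.3 mm.
Per-layer scan time = 2908.3 / 5680, so 0.512 s.
Layer cycle = 0.512 + 9.06, so 9.572 s.
Total: 682 × 9.572 s = 6528.104 s → 1.81 hours.

1.81 hours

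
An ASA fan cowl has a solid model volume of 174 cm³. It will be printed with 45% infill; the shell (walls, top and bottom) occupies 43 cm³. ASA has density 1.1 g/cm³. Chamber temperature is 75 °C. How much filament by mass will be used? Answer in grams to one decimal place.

112.1 g

Interior volume = 174 − 43, so 131 cm³.
Infill deposited = 0.45 × 131 = 58.95 cm³.
Deposited volume: 43 + 58.95 → 101.95 cm³.
Mass = 101.95 × 1.1, so 112.145 g.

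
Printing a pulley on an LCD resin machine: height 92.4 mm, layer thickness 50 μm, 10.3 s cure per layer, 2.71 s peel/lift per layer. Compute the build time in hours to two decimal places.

Layers = ⌈92.4/0.05⌉ = 1848.
Each layer takes = 10.3 + 2.71 = 13.01 s.
Build time: 1848 × 13.01 s = 24042.48 s, i.e. 6.68 hours.

6.68 hours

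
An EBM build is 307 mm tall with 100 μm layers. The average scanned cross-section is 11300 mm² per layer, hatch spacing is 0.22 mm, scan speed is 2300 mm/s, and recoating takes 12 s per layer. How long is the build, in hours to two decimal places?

29.28 hours

Layer count = ceil(307 / 0.1) = 3070.
Scan path per layer = 11300 / 0.22, so 51363.6 mm.
Scan time per layer: 51363.6 / 2300 → 22.332 s.
Layer cycle = 22.332 + 12 = 34.332 s.
Total: 3070 × 34.332 s = 105399.24 s → 29.28 hours.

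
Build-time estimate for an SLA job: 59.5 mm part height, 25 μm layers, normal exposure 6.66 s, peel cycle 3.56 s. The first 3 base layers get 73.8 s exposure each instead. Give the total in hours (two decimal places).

Layer count = ceil(59.5 / 0.025) = 2380.
Base layers = 3 × (73.8 + 3.56) = 232.08 s.
Regular layers = 2377 × (6.66 + 3.56), so 24292.94 s.
Sum: 232.08 + 24292.94 = 24525.02 s → 6.81 hours.

6.81 hours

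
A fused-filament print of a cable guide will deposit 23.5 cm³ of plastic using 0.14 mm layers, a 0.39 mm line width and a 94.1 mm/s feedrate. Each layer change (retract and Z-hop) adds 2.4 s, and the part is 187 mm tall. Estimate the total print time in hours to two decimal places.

2.16 hours

Extrusion cross-section = 0.14 × 0.39 = 0.0546 mm².
Total extruded path = 23500/0.0546 = 430402.9 mm.
Time extruding = 430402.9 / 94.1, so 4573.9 s.
Layers = ⌈187/0.14⌉ = 1336.
Layer-change overhead = 1336 × 2.4 = 3206.4 s.
Total = 4573.9 + 3206.4 = 7780.3 s = 2.16 hours.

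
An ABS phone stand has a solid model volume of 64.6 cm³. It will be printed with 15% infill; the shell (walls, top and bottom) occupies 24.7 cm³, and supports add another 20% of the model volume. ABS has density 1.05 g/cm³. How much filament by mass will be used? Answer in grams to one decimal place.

Infill region = 64.6 − 24.7 = 39.9 cm³.
Infill volume = 0.15 × 39.9, so 5.985 cm³.
Support: 0.20 × 64.6 → 12.92 cm³.
Deposited volume = 24.7 + 5.985 + 12.92, so 43.605 cm³.
Mass = 43.605 × 1.05 = 45.78525 g.

45.8 g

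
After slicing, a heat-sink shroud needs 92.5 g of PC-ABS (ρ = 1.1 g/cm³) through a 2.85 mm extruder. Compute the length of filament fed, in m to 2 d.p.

Extruded volume: 92.5/1.1 = 84.0909 cm³ (84090.9 mm³).
A = π r² = π × 1.425² = 6.3794 mm².
Length = 84090.9 / 6.3794 = 13181.63 mm = 13.18 m.

13.18 m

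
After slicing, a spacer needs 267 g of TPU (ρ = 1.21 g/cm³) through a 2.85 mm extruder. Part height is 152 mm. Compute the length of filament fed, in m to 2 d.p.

Volume = 267 g / 1.21 g·cm⁻³ = 220.6612 cm³ = 220661.2 mm³.
Filament cross-section = π × (2.85/2)² = 6.3794 mm².
L = V/A = 220661.2/6.3794 = 34589.65 mm → 34.59 m.

34.59 m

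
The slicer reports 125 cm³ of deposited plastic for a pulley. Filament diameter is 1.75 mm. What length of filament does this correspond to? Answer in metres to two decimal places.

Cross-section of 1.75 mm filament: π·(1.75/2)² = 2.4053 mm².
L = 125000 mm³ / 2.4053 mm² = 51968.57 mm, i.e. 51.97 m.

51.97 m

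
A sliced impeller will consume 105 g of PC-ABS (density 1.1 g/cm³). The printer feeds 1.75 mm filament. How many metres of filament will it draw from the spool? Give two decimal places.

39.69 m

Extruded volume: 105/1.1 = 95.4545 cm³ (95454.5 mm³).
A = π r² = π × 0.875² = 2.4053 mm².
Length = 95454.5 / 2.4053 = 39685.07 mm = 39.69 m.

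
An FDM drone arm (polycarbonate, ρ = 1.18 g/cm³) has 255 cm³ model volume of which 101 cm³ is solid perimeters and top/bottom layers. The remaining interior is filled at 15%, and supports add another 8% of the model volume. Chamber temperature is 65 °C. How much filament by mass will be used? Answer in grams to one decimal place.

170.5 g

Volume inside the shell = 255 − 101 = 154 cm³.
Infill deposited = 0.15 × 154, so 23.1 cm³.
Support = 0.08 × 255 = 20.4 cm³.
Total extruded: 101 + 23.1 + 20.4 → 144.5 cm³.
Mass: 144.5 × 1.18 → 170.51 g.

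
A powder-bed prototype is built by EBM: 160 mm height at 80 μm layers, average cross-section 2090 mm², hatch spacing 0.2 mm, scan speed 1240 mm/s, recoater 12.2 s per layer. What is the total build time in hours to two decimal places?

11.46 hours

Layer count = ceil(160 / 0.08) = 2000.
Per-layer scan distance = 2090 / 0.2 = 10450 mm.
Per-layer scan time: 10450 / 1240 → 8.4274 s.
Per-layer time = 8.4274 + 12.2, so 20.6274 s.
Build time = 2000 × 20.6274 = 41254.8 s = 11.46 hours.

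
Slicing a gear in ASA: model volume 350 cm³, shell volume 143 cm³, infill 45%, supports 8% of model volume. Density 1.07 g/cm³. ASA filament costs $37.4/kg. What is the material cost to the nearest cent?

Infill region: 350 − 143 → 207 cm³.
Infill volume = 0.45 × 207, so 93.15 cm³.
Support = 0.08 × 350, so 28 cm³.
Deposited volume = 143 + 93.15 + 28, so 264.15 cm³.
Mass = 264.15 × 1.07 = 282.6405 g.
At $37.4/kg: 282.6405/1000 × 37.4 = $10.57.

$10.57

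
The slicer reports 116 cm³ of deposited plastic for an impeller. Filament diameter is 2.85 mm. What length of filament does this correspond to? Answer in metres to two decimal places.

Cross-section of 2.85 mm filament: π·(2.85/2)² = 6.3794 mm².
L = 116000 mm³ / 6.3794 mm² = 18183.53 mm, i.e. 18.18 m.

18.18 m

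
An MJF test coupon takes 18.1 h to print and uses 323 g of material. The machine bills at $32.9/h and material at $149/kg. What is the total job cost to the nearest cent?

$643.62

Time charge = 32.9 × 18.1, so $595.49.
Material charge = 149 × 323/1000, so $48.127.
Job cost: 595.49 + 48.127 = 643.617 ≈ $643.62.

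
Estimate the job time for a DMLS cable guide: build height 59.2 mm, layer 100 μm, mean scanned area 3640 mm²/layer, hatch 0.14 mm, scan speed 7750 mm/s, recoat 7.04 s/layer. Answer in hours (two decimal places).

1.71 hours

Layers = ⌈59.2/0.1⌉ = 592.
Per-layer scan distance = 3640 / 0.14 = 26000 mm.
Scan time per layer = 26000 / 7750, so 3.3548 s.
Layer cycle = 3.3548 + 7.04, so 10.3948 s.
Total: 592 × 10.3948 s = 6153.7216 s → 1.71 hours.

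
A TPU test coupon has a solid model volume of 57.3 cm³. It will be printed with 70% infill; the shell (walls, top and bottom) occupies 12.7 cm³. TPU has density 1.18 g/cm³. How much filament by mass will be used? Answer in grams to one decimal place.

Volume inside the shell: 57.3 − 12.7 → 44.6 cm³.
Infill deposited = 0.70 × 44.6 = 31.22 cm³.
Deposited volume = 12.7 + 31.22 = 43.92 cm³.
Mass = 43.92 × 1.18 = 51.8256 g.

51.8 g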